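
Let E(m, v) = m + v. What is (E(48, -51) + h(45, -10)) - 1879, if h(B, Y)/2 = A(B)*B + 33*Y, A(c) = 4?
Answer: -2182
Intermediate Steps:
h(B, Y) = 8*B + 66*Y (h(B, Y) = 2*(4*B + 33*Y) = 8*B + 66*Y)
(E(48, -51) + h(45, -10)) - 1879 = ((48 - 51) + (8*45 + 66*(-10))) - 1879 = (-3 + (360 - 660)) - 1879 = (-3 - 300) - 1879 = -303 - 1879 = -2182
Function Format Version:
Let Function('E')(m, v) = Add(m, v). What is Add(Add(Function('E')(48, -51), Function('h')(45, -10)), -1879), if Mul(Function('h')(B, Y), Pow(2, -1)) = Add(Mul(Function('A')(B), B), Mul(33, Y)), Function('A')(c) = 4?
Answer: -2182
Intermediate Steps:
Function('h')(B, Y) = Add(Mul(8, B), Mul(66, Y)) (Function('h')(B, Y) = Mul(2, Add(Mul(4, B), Mul(33, Y))) = Add(Mul(8, B), Mul(66, Y)))
Add(Add(Function('E')(48, -51), Function('h')(45, -10)), -1879) = Add(Add(Add(48, -51), Add(Mul(8, 45), Mul(66, -10))), -1879) = Add(Add(-3, Add(360, -660)), -1879) = Add(Add(-3, -300), -1879) = Add(-303, -1879) = -2182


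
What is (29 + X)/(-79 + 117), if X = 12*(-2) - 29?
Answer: -12/19 ≈ -0.63158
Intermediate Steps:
X = -53 (X = -24 - 29 = -53)
(29 + X)/(-79 + 117) = (29 - 53)/(-79 + 117) = -24/38 = -24*1/38 = -12/19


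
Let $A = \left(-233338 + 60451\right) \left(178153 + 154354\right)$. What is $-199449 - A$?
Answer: $57485938260$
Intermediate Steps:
$A = -57486137709$ ($A = \left(-172887\right) 332507 = -57486137709$)
$-199449 - A = -199449 - -57486137709 = -199449 + 57486137709 = 57485938260$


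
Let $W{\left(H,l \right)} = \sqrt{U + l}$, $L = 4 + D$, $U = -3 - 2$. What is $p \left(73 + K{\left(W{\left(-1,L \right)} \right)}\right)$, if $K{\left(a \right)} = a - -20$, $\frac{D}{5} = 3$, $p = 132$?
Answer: $12276 + 132 \sqrt{14} \approx 12770.0$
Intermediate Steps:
$U = -5$
$D = 15$ ($D = 5 \cdot 3 = 15$)
$L = 19$ ($L = 4 + 15 = 19$)
$W{\left(H,l \right)} = \sqrt{-5 + l}$
$K{\left(a \right)} = 20 + a$ ($K{\left(a \right)} = a + 20 = 20 + a$)
$p \left(73 + K{\left(W{\left(-1,L \right)} \right)}\right) = 132 \left(73 + \left(20 + \sqrt{-5 + 19}\right)\right) = 132 \left(73 + \left(20 + \sqrt{14}\right)\right) = 132 \left(93 + \sqrt{14}\right) = 12276 + 132 \sqrt{14}$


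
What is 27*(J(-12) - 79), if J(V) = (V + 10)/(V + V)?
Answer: -8523/4 ≈ -2130.8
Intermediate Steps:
J(V) = (10 + V)/(2*V) (J(V) = (10 + V)/((2*V)) = (10 + V)*(1/(2*V)) = (10 + V)/(2*V))
27*(J(-12) - 79) = 27*((1/2)*(10 - 12)/(-12) - 79) = 27*((1/2)*(-1/12)*(-2) - 79) = 27*(1/12 - 79) = 27*(-947/12) = -8523/4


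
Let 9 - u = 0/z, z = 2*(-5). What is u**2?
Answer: 81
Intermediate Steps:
z = -10
u = 9 (u = 9 - 0/(-10) = 9 - 0*(-1)/10 = 9 - 1*0 = 9 + 0 = 9)
u**2 = 9**2 = 81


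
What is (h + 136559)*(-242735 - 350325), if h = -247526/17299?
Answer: -1400859087891900/17299 ≈ -8.0979e+10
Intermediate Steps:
h = -247526/17299 (h = -247526*1/17299 = -247526/17299 ≈ -14.309)
(h + 136559)*(-242735 - 350325) = (-247526/17299 + 136559)*(-242735 - 350325) = (2362086615/17299)*(-593060) = -1400859087891900/17299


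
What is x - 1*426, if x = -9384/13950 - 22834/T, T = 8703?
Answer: -2895528964/6744825 ≈ -429.30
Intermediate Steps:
x = -22233514/6744825 (x = -9384/13950 - 22834/8703 = -9384*1/13950 - 22834*1/8703 = -1564/2325 - 22834/8703 = -22233514/6744825 ≈ -3.2964)
x - 1*426 = -22233514/6744825 - 1*426 = -22233514/6744825 - 426 = -2895528964/6744825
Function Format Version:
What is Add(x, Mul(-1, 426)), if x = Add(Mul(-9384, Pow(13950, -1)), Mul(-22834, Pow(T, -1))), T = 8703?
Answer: Rational(-2895528964, 6744825) ≈ -429.30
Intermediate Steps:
x = Rational(-22233514, 6744825) (x = Add(Mul(-9384, Pow(13950, -1)), Mul(-22834, Pow(8703, -1))) = Add(Mul(-9384, Rational(1, 13950)), Mul(-22834, Rational(1, 8703))) = Add(Rational(-1564, 2325), Rational(-22834, 8703)) = Rational(-22233514, 6744825) ≈ -3.2964)
Add(x, Mul(-1, 426)) = Add(Rational(-22233514, 6744825), Mul(-1, 426)) = Add(Rational(-22233514, 6744825), -426) = Rational(-2895528964, 6744825)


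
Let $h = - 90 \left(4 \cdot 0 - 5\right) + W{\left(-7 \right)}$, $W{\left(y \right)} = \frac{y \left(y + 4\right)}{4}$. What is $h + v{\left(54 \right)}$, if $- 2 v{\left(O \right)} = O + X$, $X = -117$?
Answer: $\frac{1947}{4} \approx 486.75$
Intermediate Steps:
$v{\left(O \right)} = \frac{117}{2} - \frac{O}{2}$ ($v{\left(O \right)} = - \frac{O - 117}{2} = - \frac{-117 + O}{2} = \frac{117}{2} - \frac{O}{2}$)
$W{\left(y \right)} = \frac{y \left(4 + y\right)}{4}$ ($W{\left(y \right)} = y \left(4 + y\right) \frac{1}{4} = \frac{y \left(4 + y\right)}{4}$)
$h = \frac{1821}{4}$ ($h = - 90 \left(4 \cdot 0 - 5\right) + \frac{1}{4} \left(-7\right) \left(4 - 7\right) = - 90 \left(0 - 5\right) + \frac{1}{4} \left(-7\right) \left(-3\right) = \left(-90\right) \left(-5\right) + \frac{21}{4} = 450 + \frac{21}{4} = \frac{1821}{4} \approx 455.25$)
$h + v{\left(54 \right)} = \frac{1821}{4} + \left(\frac{117}{2} - 27\right) = \frac{1821}{4} + \frac{63}{2} = \frac{1947}{4}$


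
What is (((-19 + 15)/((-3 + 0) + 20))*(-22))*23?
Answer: 2024/17 ≈ 119.06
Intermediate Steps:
(((-19 + 15)/((-3 + 0) + 20))*(-22))*23 = (-4/(-3 + 20)*(-22))*23 = (-4/17*(-22))*23 = (-4*1/17*(-22))*23 = -4/17*(-22)*23 = (88/17)*23 = 2024/17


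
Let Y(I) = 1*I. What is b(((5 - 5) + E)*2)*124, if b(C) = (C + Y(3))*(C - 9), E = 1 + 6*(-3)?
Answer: 165292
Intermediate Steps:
E = -17 (E = 1 - 18 = -17)
Y(I) = I
b(C) = (-9 + C)*(3 + C) (b(C) = (C + 3)*(C - 9) = (3 + C)*(-9 + C) = (-9 + C)*(3 + C))
b(((5 - 5) + E)*2)*124 = (-27 + (((5 - 5) - 17)*2)² - 6*((5 - 5) - 17)*2)*124 = (-27 + ((0 - 17)*2)² - 6*(0 - 17)*2)*124 = (-27 + (-17*2)² - (-102)*2)*124 = (-27 + (-34)² - 6*(-34))*124 = (-27 + 1156 + 204)*124 = 1333*124 = 165292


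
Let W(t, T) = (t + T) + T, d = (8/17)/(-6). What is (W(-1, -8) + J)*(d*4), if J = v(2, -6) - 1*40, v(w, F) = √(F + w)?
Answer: 304/17 - 32*I/51 ≈ 17.882 - 0.62745*I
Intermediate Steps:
d = -4/51 (d = (8*(1/17))*(-⅙) = (8/17)*(-⅙) = -4/51 ≈ -0.078431)
W(t, T) = t + 2*T (W(t, T) = (T + t) + T = t + 2*T)
J = -40 + 2*I (J = √(-6 + 2) - 1*40 = √(-4) - 40 = 2*I - 40 = -40 + 2*I ≈ -40.0 + 2.0*I)
(W(-1, -8) + J)*(d*4) = ((-1 + 2*(-8)) + (-40 + 2*I))*(-4/51*4) = ((-1 - 16) + (-40 + 2*I))*(-16/51) = (-17 + (-40 + 2*I))*(-16/51) = (-57 + 2*I)*(-16/51) = 304/17 - 32*I/51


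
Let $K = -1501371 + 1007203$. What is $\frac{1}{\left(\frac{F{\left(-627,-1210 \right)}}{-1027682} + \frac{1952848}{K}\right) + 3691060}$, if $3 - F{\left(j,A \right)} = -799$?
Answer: $\frac{31740472411}{117155862640904343} \approx 2.7093 \cdot 10^{-7}$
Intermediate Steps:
$K = -494168$
$F{\left(j,A \right)} = 802$ ($F{\left(j,A \right)} = 3 - -799 = 3 + 799 = 802$)
$\frac{1}{\left(\frac{F{\left(-627,-1210 \right)}}{-1027682} + \frac{1952848}{K}\right) + 3691060} = \frac{1}{\left(\frac{802}{-1027682} + \frac{1952848}{-494168}\right) + 3691060} = \frac{1}{\left(802 \left(- \frac{1}{1027682}\right) + 1952848 \left(- \frac{1}{494168}\right)\right) + 3691060} = \frac{1}{\left(- \frac{401}{513841} - \frac{244106}{61771}\right) + 3691060} = \frac{1}{- \frac{125456441317}{31740472411} + 3691060} = \frac{1}{\frac{117155862640904343}{31740472411}} = \frac{31740472411}{117155862640904343}$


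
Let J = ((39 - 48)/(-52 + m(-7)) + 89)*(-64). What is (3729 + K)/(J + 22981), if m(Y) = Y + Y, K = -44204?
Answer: -445225/190039 ≈ -2.3428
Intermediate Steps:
m(Y) = 2*Y
J = -62752/11 (J = ((39 - 48)/(-52 + 2*(-7)) + 89)*(-64) = (-9/(-52 - 14) + 89)*(-64) = (-9/(-66) + 89)*(-64) = (-9*(-1/66) + 89)*(-64) = (3/22 + 89)*(-64) = (1961/22)*(-64) = -62752/11 ≈ -5704.7)
(3729 + K)/(J + 22981) = (3729 - 44204)/(-62752/11 + 22981) = -40475/190039/11 = -40475*11/190039 = -445225/190039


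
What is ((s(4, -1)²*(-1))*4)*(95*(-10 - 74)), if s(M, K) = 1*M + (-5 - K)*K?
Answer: 2042880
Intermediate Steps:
s(M, K) = M + K*(-5 - K)
((s(4, -1)²*(-1))*4)*(95*(-10 - 74)) = (((4 - 1*(-1)² - 5*(-1))²*(-1))*4)*(95*(-10 - 74)) = (((4 - 1*1 + 5)²*(-1))*4)*(95*(-84)) = (((4 - 1 + 5)²*(-1))*4)*(-7980) = ((8²*(-1))*4)*(-7980) = ((64*(-1))*4)*(-7980) = -64*4*(-7980) = -256*(-7980) = 2042880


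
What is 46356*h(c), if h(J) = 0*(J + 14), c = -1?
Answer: 0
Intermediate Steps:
h(J) = 0 (h(J) = 0*(14 + J) = 0)
46356*h(c) = 46356*0 = 0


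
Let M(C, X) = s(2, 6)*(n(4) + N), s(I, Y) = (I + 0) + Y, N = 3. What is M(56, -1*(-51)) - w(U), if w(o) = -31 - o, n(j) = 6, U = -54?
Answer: 49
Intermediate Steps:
s(I, Y) = I + Y
M(C, X) = 72 (M(C, X) = (2 + 6)*(6 + 3) = 8*9 = 72)
M(56, -1*(-51)) - w(U) = 72 - (-31 - 1*(-54)) = 72 - (-31 + 54) = 72 - 1*23 = 72 - 23 = 49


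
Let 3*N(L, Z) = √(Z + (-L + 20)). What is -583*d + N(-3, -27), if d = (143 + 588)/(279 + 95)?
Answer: -2279/2 + 2*I/3 ≈ -1139.5 + 0.66667*I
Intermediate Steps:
N(L, Z) = √(20 + Z - L)/3 (N(L, Z) = √(Z + (-L + 20))/3 = √(Z + (20 - L))/3 = √(20 + Z - L)/3)
d = 43/22 (d = 731/374 = 731*(1/374) = 43/22 ≈ 1.9545)
-583*d + N(-3, -27) = -583*43/22 + √(20 - 27 - 1*(-3))/3 = -2279/2 + √(20 - 27 + 3)/3 = -2279/2 + √(-4)/3 = -2279/2 + (2*I)/3 = -2279/2 + 2*I/3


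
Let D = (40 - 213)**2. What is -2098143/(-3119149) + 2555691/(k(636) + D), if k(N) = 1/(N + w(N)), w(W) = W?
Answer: 10219726717779375/118745032374661 ≈ 86.064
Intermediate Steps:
D = 29929 (D = (-173)**2 = 29929)
k(N) = 1/(2*N) (k(N) = 1/(N + N) = 1/(2*N))
-2098143/(-3119149) + 2555691/(k(636) + D) = -2098143/(-3119149) + 2555691/((1/2)/636 + 29929) = -2098143*(-1/3119149) + 2555691/((1/2)*(1/636) + 29929) = 2098143/3119149 + 2555691/(1/1272 + 29929) = 2098143/3119149 + 2555691/(38069689/1272) = 2098143/3119149 + 2555691*(1272/38069689) = 2098143/3119149 + 3250838952/38069689 = 10219726717779375/118745032374661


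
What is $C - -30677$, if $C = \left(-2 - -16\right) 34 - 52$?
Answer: $31101$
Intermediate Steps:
$C = 424$ ($C = \left(-2 + 16\right) 34 - 52 = 14 \cdot 34 - 52 = 476 - 52 = 424$)
$C - -30677 = 424 - -30677 = 424 + 30677 = 31101$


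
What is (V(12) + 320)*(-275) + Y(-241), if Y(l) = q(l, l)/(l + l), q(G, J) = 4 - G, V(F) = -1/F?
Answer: -254431195/2892 ≈ -87978.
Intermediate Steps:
Y(l) = (4 - l)/(2*l) (Y(l) = (4 - l)/(l + l) = (4 - l)/((2*l)) = (1/(2*l))*(4 - l) = (4 - l)/(2*l))
(V(12) + 320)*(-275) + Y(-241) = (-1/12 + 320)*(-275) + (½)*(4 - 1*(-241))/(-241) = (-1*1/12 + 320)*(-275) + (½)*(-1/241)*(4 + 241) = (-1/12 + 320)*(-275) + (½)*(-1/241)*245 = (3839/12)*(-275) - 245/482 = -1055725/12 - 245/482 = -254431195/2892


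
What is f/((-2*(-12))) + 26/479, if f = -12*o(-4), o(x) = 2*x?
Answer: 1942/479 ≈ 4.0543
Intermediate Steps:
f = 96 (f = -24*(-4) = -12*(-8) = 96)
f/((-2*(-12))) + 26/479 = 96/((-2*(-12))) + 26/479 = 96/24 + 26*(1/479) = 96*(1/24) + 26/479 = 4 + 26/479 = 1942/479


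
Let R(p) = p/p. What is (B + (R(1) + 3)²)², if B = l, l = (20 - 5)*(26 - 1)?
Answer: 152881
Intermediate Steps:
R(p) = 1
l = 375 (l = 15*25 = 375)
B = 375
(B + (R(1) + 3)²)² = (375 + (1 + 3)²)² = (375 + 4²)² = (375 + 16)² = 391² = 152881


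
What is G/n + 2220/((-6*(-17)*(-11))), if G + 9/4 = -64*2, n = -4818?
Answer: -639383/327624 ≈ -1.9516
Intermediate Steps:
G = -521/4 (G = -9/4 - 64*2 = -9/4 - 128 = -521/4 ≈ -130.25)
G/n + 2220/((-6*(-17)*(-11))) = -521/4/(-4818) + 2220/((-6*(-17)*(-11))) = -521/4*(-1/4818) + 2220/((102*(-11))) = 521/19272 + 2220/(-1122) = 521/19272 + 2220*(-1/1122) = 521/19272 - 370/187 = -639383/327624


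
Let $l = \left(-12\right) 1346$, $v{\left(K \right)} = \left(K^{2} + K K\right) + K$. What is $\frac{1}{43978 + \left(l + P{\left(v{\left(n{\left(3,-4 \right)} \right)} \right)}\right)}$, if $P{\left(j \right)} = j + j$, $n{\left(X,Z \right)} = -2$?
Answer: $\frac{1}{27838} \approx 3.5922 \cdot 10^{-5}$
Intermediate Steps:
$v{\left(K \right)} = K + 2 K^{2}$ ($v{\left(K \right)} = \left(K^{2} + K^{2}\right) + K = 2 K^{2} + K = K + 2 K^{2}$)
$l = -16152$
$P{\left(j \right)} = 2 j$
$\frac{1}{43978 + \left(l + P{\left(v{\left(n{\left(3,-4 \right)} \right)} \right)}\right)} = \frac{1}{43978 - \left(16152 - 2 \left(- 2 \left(1 + 2 \left(-2\right)\right)\right)\right)} = \frac{1}{43978 - \left(16152 - 2 \left(- 2 \left(1 - 4\right)\right)\right)} = \frac{1}{43978 - \left(16152 - 2 \left(\left(-2\right) \left(-3\right)\right)\right)} = \frac{1}{43978 + \left(-16152 + 2 \cdot 6\right)} = \frac{1}{43978 + \left(-16152 + 12\right)} = \frac{1}{43978 - 16140} = \frac{1}{27838}$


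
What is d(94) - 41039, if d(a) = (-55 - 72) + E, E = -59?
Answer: -41225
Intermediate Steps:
d(a) = -186 (d(a) = (-55 - 72) - 59 = -127 - 59 = -186)
d(94) - 41039 = -186 - 41039 = -41225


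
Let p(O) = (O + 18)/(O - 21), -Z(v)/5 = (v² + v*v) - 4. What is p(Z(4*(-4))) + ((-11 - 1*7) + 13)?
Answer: -791/197 ≈ -4.0152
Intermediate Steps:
Z(v) = 20 - 10*v² (Z(v) = -5*((v² + v*v) - 4) = -5*((v² + v²) - 4) = -5*(2*v² - 4) = -5*(-4 + 2*v²) = 20 - 10*v²)
p(O) = (18 + O)/(-21 + O)
p(Z(4*(-4))) + ((-11 - 1*7) + 13) = (18 + (20 - 10*(4*(-4))²))/(-21 + (20 - 10*(4*(-4))²)) + ((-11 - 1*7) + 13) = (18 + (20 - 10*(-16)²))/(-21 + (20 - 10*(-16)²)) + ((-11 - 7) + 13) = (18 + (20 - 10*256))/(-21 + (20 - 10*256)) + (-18 + 13) = (18 + (20 - 2560))/(-21 + (20 - 2560)) - 5 = (18 - 2540)/(-21 - 2540) - 5 = -2522/(-2561) - 5 = -1/2561*(-2522) - 5 = 194/197 - 5 = -791/197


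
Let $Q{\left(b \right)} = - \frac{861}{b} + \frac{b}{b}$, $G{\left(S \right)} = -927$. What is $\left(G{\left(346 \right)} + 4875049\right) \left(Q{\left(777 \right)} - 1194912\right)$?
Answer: $- \frac{215493453585256}{37} \approx -5.8241 \cdot 10^{12}$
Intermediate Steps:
$Q{\left(b \right)} = 1 - \frac{861}{b}$ ($Q{\left(b \right)} = - \frac{861}{b} + 1 = 1 - \frac{861}{b}$)
$\left(G{\left(346 \right)} + 4875049\right) \left(Q{\left(777 \right)} - 1194912\right) = \left(-927 + 4875049\right) \left(\frac{-861 + 777}{777} - 1194912\right) = 4874122 \left(\frac{1}{777} \left(-84\right) - 1194912\right) = 4874122 \left(- \frac{4}{37} - 1194912\right) = 4874122 \left(- \frac{44211748}{37}\right) = - \frac{215493453585256}{37}$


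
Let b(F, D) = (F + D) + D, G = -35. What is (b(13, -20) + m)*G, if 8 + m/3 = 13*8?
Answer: -9135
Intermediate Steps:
b(F, D) = F + 2*D (b(F, D) = (D + F) + D = F + 2*D)
m = 288 (m = -24 + 3*(13*8) = -24 + 3*104 = -24 + 312 = 288)
(b(13, -20) + m)*G = ((13 + 2*(-20)) + 288)*(-35) = ((13 - 40) + 288)*(-35) = (-27 + 288)*(-35) = 261*(-35) = -9135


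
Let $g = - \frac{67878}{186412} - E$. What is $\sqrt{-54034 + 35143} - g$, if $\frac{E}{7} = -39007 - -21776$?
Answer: $- \frac{11242194163}{93206} + 3 i \sqrt{2099} \approx -1.2062 \cdot 10^{5} + 137.44 i$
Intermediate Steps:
$E = -120617$ ($E = 7 \left(-39007 - -21776\right) = 7 \left(-39007 + 21776\right) = 7 \left(-17231\right) = -120617$)
$g = \frac{11242194163}{93206}$ ($g = - \frac{67878}{186412} - -120617 = \left(-67878\right) \frac{1}{186412} + 120617 = - \frac{33939}{93206} + 120617 = \frac{11242194163}{93206} \approx 1.2062 \cdot 10^{5}$)
$\sqrt{-54034 + 35143} - g = \sqrt{-54034 + 35143} - \frac{11242194163}{93206} = \sqrt{-18891} - \frac{11242194163}{93206} = 3 i \sqrt{2099} - \frac{11242194163}{93206} = - \frac{11242194163}{93206} + 3 i \sqrt{2099}$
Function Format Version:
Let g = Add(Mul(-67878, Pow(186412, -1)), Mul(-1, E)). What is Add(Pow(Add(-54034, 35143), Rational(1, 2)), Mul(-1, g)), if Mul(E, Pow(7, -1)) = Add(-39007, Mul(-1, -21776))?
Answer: Add(Rational(-11242194163, 93206), Mul(3, I, Pow(2099, Rational(1, 2)))) ≈ Add(-1.2062e+5, Mul(137.44, I))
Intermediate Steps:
E = -120617 (E = Mul(7, Add(-39007, Mul(-1, -21776))) = Mul(7, Add(-39007, 21776)) = Mul(7, -17231) = -120617)
g = Rational(11242194163, 93206) (g = Add(Mul(-67878, Pow(186412, -1)), Mul(-1, -120617)) = Add(Mul(-67878, Rational(1, 186412)), 120617) = Add(Rational(-33939, 93206), 120617) = Rational(11242194163, 93206) ≈ 1.2062e+5)
Add(Pow(Add(-54034, 35143), Rational(1, 2)), Mul(-1, g)) = Add(Pow(Add(-54034, 35143), Rational(1, 2)), Mul(-1, Rational(11242194163, 93206))) = Add(Pow(-18891, Rational(1, 2)), Rational(-11242194163, 93206)) = Add(Mul(3, I, Pow(2099, Rational(1, 2))), Rational(-11242194163, 93206)) = Add(Rational(-11242194163, 93206), Mul(3, I, Pow(2099, Rational(1, 2))))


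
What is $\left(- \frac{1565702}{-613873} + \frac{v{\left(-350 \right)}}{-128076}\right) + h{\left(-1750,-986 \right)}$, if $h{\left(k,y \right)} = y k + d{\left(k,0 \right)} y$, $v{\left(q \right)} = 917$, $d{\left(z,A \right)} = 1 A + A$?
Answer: $\frac{10435626793492447}{6047876796} \approx 1.7255 \cdot 10^{6}$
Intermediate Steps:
$d{\left(z,A \right)} = 2 A$ ($d{\left(z,A \right)} = A + A = 2 A$)
$h{\left(k,y \right)} = k y$ ($h{\left(k,y \right)} = y k + 2 \cdot 0 y = k y + 0 y = k y + 0 = k y$)
$\left(- \frac{1565702}{-613873} + \frac{v{\left(-350 \right)}}{-128076}\right) + h{\left(-1750,-986 \right)} = \left(- \frac{1565702}{-613873} + \frac{917}{-128076}\right) - -1725500 = \left(\left(-1565702\right) \left(- \frac{1}{613873}\right) + 917 \left(- \frac{1}{128076}\right)\right) + 1725500 = \left(\frac{1565702}{613873} - \frac{917}{128076}\right) + 1725500 = \frac{15381994447}{6047876796} + 1725500 = \frac{10435626793492447}{6047876796}$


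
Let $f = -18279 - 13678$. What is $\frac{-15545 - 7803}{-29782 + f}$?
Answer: $\frac{23348}{61739} \approx 0.37817$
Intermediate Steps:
$f = -31957$
$\frac{-15545 - 7803}{-29782 + f} = \frac{-15545 - 7803}{-29782 - 31957} = - \frac{23348}{-61739} = \left(-23348\right) \left(- \frac{1}{61739}\right) = \frac{23348}{61739}$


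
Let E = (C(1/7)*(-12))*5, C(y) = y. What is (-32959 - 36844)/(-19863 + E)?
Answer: 488621/139101 ≈ 3.5127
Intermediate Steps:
E = -60/7 (E = (-12/7)*5 = ((1/7)*(-12))*5 = -12/7*5 = -60/7 ≈ -8.5714)
(-32959 - 36844)/(-19863 + E) = (-32959 - 36844)/(-19863 - 60/7) = -69803/(-139101/7) = -69803*(-7/139101) = 488621/139101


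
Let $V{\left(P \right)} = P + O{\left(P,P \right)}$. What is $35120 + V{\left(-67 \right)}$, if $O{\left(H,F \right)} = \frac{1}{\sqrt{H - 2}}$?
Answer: $35053 - \frac{i \sqrt{69}}{69} \approx 35053.0 - 0.12039 i$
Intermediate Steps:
$O{\left(H,F \right)} = \frac{1}{\sqrt{-2 + H}}$
$V{\left(P \right)} = P + \frac{1}{\sqrt{-2 + P}}$
$35120 + V{\left(-67 \right)} = 35120 - \left(67 - \frac{1}{\sqrt{-2 - 67}}\right) = 35120 - \left(67 - \frac{1}{\sqrt{-69}}\right) = 35120 - \left(67 + \frac{i \sqrt{69}}{69}\right) = 35053 - \frac{i \sqrt{69}}{69}$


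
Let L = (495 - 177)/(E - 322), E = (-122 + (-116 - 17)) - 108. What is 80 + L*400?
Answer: -14480/137 ≈ -105.69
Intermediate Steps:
E = -363 (E = (-122 - 133) - 108 = -255 - 108 = -363)
L = -318/685 (L = (495 - 177)/(-363 - 322) = 318/(-685) = 318*(-1/685) = -318/685 ≈ -0.46423)
80 + L*400 = 80 - 318/685*400 = 80 - 25440/137 = -14480/137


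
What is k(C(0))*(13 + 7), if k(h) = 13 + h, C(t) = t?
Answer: 260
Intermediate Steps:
k(C(0))*(13 + 7) = (13 + 0)*(13 + 7) = 13*20 = 260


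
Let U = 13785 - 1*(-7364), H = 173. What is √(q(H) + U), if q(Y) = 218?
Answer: √21367 ≈ 146.17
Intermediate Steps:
U = 21149 (U = 13785 + 7364 = 21149)
√(q(H) + U) = √(218 + 21149) = √21367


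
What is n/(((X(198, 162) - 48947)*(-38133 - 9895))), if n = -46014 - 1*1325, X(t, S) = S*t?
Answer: -47339/810280388 ≈ -5.8423e-5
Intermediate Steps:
n = -47339 (n = -46014 - 1325 = -47339)
n/(((X(198, 162) - 48947)*(-38133 - 9895))) = -47339*1/((-38133 - 9895)*(162*198 - 48947)) = -47339*(-1/(48028*(32076 - 48947))) = -47339/((-16871*(-48028))) = -47339/810280388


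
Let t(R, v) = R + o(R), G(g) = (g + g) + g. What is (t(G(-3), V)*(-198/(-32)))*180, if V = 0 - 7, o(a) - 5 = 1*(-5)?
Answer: -40095/4 ≈ -10024.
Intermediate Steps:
o(a) = 0 (o(a) = 5 + 1*(-5) = 5 - 5 = 0)
G(g) = 3*g (G(g) = 2*g + g = 3*g)
V = -7
t(R, v) = R (t(R, v) = R + 0 = R)
(t(G(-3), V)*(-198/(-32)))*180 = ((3*(-3))*(-198/(-32)))*180 = -(-1782)*(-1)/32*180 = -9*99/16*180 = -891/16*180 = -40095/4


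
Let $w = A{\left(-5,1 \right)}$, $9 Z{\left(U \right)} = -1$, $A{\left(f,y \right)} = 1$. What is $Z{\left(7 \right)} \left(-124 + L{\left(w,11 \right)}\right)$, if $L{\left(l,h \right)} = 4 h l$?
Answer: $\frac{80}{9} \approx 8.8889$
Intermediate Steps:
$Z{\left(U \right)} = - \frac{1}{9}$ ($Z{\left(U \right)} = \frac{1}{9} \left(-1\right) = - \frac{1}{9}$)
$w = 1$
$L{\left(l,h \right)} = 4 h l$
$Z{\left(7 \right)} \left(-124 + L{\left(w,11 \right)}\right) = - \frac{-124 + 4 \cdot 11 \cdot 1}{9} = - \frac{-124 + 44}{9} = \left(- \frac{1}{9}\right) \left(-80\right) = \frac{80}{9}$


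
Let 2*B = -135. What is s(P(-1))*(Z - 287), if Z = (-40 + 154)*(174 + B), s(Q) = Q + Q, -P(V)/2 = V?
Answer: 47416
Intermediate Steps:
B = -135/2 (B = (½)*(-135) = -135/2 ≈ -67.500)
P(V) = -2*V
s(Q) = 2*Q
Z = 12141 (Z = (-40 + 154)*(174 - 135/2) = 114*(213/2) = 12141)
s(P(-1))*(Z - 287) = (2*(-2*(-1)))*(12141 - 287) = (2*2)*11854 = 4*11854 = 47416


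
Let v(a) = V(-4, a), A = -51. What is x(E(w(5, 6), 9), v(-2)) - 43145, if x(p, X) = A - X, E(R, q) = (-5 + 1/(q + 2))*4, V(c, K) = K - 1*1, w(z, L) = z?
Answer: -43193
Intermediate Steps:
V(c, K) = -1 + K (V(c, K) = K - 1 = -1 + K)
E(R, q) = -20 + 4/(2 + q) (E(R, q) = (-5 + 1/(2 + q))*4 = -20 + 4/(2 + q))
v(a) = -1 + a
x(p, X) = -51 - X
x(E(w(5, 6), 9), v(-2)) - 43145 = (-51 - (-1 - 2)) - 43145 = (-51 - 1*(-3)) - 43145 = (-51 + 3) - 43145 = -48 - 43145 = -43193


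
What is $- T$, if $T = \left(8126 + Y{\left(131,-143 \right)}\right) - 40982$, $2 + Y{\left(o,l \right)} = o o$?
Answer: $15697$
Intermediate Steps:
$Y{\left(o,l \right)} = -2 + o^{2}$ ($Y{\left(o,l \right)} = -2 + o o = -2 + o^{2}$)
$T = -15697$ ($T = \left(8126 - \left(2 - 131^{2}\right)\right) - 40982 = \left(8126 + \left(-2 + 17161\right)\right) - 40982 = \left(8126 + 17159\right) - 40982 = 25285 - 40982 = -15697$)
$- T = \left(-1\right) \left(-15697\right) = 15697$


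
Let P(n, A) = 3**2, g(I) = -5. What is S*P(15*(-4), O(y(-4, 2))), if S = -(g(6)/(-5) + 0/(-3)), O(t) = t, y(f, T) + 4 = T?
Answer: -9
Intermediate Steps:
y(f, T) = -4 + T
P(n, A) = 9
S = -1 (S = -(-5/(-5) + 0/(-3)) = -(-5*(-1/5) + 0*(-1/3)) = -(1 + 0) = -1*1 = -1)
S*P(15*(-4), O(y(-4, 2))) = -1*9 = -9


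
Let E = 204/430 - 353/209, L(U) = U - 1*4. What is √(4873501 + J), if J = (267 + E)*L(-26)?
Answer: √392970011274973/8987 ≈ 2205.8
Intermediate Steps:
L(U) = -4 + U (L(U) = U - 4 = -4 + U)
E = -54577/44935 (E = 204*(1/430) - 353*1/209 = 102/215 - 353/209 = -54577/44935 ≈ -1.2146)
J = -71658408/8987 (J = (267 - 54577/44935)*(-4 - 26) = (11943068/44935)*(-30) = -71658408/8987 ≈ -7973.6)
√(4873501 + J) = √(4873501 - 71658408/8987) = √(43726495079/8987) = √392970011274973/8987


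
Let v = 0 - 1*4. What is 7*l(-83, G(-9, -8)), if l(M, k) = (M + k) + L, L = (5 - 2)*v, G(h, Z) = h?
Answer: -728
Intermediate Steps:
v = -4 (v = 0 - 4 = -4)
L = -12 (L = (5 - 2)*(-4) = 3*(-4) = -12)
l(M, k) = -12 + M + k (l(M, k) = (M + k) - 12 = -12 + M + k)
7*l(-83, G(-9, -8)) = 7*(-12 - 83 - 9) = 7*(-104) = -728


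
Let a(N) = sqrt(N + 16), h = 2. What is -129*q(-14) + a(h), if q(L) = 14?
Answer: -1806 + 3*sqrt(2) ≈ -1801.8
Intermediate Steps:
a(N) = sqrt(16 + N)
-129*q(-14) + a(h) = -129*14 + sqrt(16 + 2) = -1806 + sqrt(18) = -1806 + 3*sqrt(2)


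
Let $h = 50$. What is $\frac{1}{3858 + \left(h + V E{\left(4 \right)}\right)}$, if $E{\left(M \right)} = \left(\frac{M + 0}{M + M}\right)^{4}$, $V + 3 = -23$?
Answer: $\frac{8}{31251} \approx 0.00025599$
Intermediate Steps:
$V = -26$ ($V = -3 - 23 = -26$)
$E{\left(M \right)} = \frac{1}{16}$ ($E{\left(M \right)} = \left(\frac{M}{2 M}\right)^{4} = \left(M \frac{1}{2 M}\right)^{4} = \left(\frac{1}{2}\right)^{4} = \frac{1}{16}$)
$\frac{1}{3858 + \left(h + V E{\left(4 \right)}\right)} = \frac{1}{3858 + \left(50 - \frac{13}{8}\right)} = \frac{1}{3858 + \frac{387}{8}} = \frac{1}{\frac{31251}{8}} = \frac{8}{31251}$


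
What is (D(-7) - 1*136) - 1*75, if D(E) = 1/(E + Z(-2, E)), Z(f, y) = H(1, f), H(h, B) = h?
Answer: -1267/6 ≈ -211.17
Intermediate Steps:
Z(f, y) = 1
D(E) = 1/(1 + E) (D(E) = 1/(E + 1) = 1/(1 + E))
(D(-7) - 1*136) - 1*75 = (1/(1 - 7) - 1*136) - 1*75 = (1/(-6) - 136) - 75 = (-1/6 - 136) - 75 = -817/6 - 75 = -1267/6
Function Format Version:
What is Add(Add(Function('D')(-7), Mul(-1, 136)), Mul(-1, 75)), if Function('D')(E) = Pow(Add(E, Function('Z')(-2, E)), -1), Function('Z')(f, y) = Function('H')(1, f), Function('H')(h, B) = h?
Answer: Rational(-1267, 6) ≈ -211.17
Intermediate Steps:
Function('Z')(f, y) = 1
Function('D')(E) = Pow(Add(1, E), -1) (Function('D')(E) = Pow(Add(E, 1), -1) = Pow(Add(1, E), -1))
Add(Add(Function('D')(-7), Mul(-1, 136)), Mul(-1, 75)) = Add(Add(Pow(Add(1, -7), -1), Mul(-1, 136)), Mul(-1, 75)) = Add(Add(Pow(-6, -1), -136), -75) = Add(Add(Rational(-1, 6), -136), -75) = Add(Rational(-817, 6), -75) = Rational(-1267, 6)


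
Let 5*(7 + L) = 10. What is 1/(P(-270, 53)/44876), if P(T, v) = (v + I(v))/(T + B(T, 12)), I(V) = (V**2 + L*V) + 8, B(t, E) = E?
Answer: -11578008/2605 ≈ -4444.5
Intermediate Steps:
L = -5 (L = -7 + (1/5)*10 = -7 + 2 = -5)
I(V) = 8 + V**2 - 5*V (I(V) = (V**2 - 5*V) + 8 = 8 + V**2 - 5*V)
P(T, v) = (8 + v**2 - 4*v)/(12 + T) (P(T, v) = (v + (8 + v**2 - 5*v))/(T + 12) = (8 + v**2 - 4*v)/(12 + T))
1/(P(-270, 53)/44876) = 1/(((8 + 53**2 - 4*53)/(12 - 270))/44876) = 1/(((8 + 2809 - 212)/(-258))*(1/44876)) = 1/(-1/258*2605*(1/44876)) = 1/(-2605/258*1/44876) = 1/(-2605/11578008) = -11578008/2605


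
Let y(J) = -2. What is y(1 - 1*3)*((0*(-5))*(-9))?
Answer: 0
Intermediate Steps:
y(1 - 1*3)*((0*(-5))*(-9)) = -2*0*(-5)*(-9) = -0*(-9) = -2*0 = 0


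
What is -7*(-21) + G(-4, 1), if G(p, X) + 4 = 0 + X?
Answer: 144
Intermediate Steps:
G(p, X) = -4 + X (G(p, X) = -4 + (0 + X) = -4 + X)
-7*(-21) + G(-4, 1) = -7*(-21) + (-4 + 1) = 147 - 3 = 144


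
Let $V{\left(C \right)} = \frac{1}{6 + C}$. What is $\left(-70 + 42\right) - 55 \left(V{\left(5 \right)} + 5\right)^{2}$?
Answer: $- \frac{15988}{11} \approx -1453.5$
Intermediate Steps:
$\left(-70 + 42\right) - 55 \left(V{\left(5 \right)} + 5\right)^{2} = \left(-70 + 42\right) - 55 \left(\frac{1}{6 + 5} + 5\right)^{2} = -28 - 55 \left(\frac{1}{11} + 5\right)^{2} = -28 - 55 \left(\frac{56}{11}\right)^{2} = -28 - \frac{15680}{11} = - \frac{15988}{11}$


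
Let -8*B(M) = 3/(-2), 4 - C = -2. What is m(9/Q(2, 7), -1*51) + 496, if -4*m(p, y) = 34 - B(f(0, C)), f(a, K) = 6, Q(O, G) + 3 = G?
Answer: 31203/64 ≈ 487.55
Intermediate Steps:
Q(O, G) = -3 + G
C = 6 (C = 4 - 1*(-2) = 4 + 2 = 6)
B(M) = 3/16 (B(M) = -3/(8*(-2)) = -3*(-1)/(8*2) = -⅛*(-3/2) = 3/16)
m(p, y) = -541/64 (m(p, y) = -(34 - 1*3/16)/4 = -(34 - 3/16)/4 = -¼*541/16 = -541/64)
m(9/Q(2, 7), -1*51) + 496 = -541/64 + 496 = 31203/64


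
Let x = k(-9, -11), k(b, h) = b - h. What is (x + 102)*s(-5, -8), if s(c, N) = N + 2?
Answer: -624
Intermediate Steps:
s(c, N) = 2 + N
x = 2 (x = -9 - 1*(-11) = -9 + 11 = 2)
(x + 102)*s(-5, -8) = (2 + 102)*(2 - 8) = 104*(-6) = -624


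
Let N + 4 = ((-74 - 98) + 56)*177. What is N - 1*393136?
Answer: -413672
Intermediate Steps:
N = -20536 (N = -4 + ((-74 - 98) + 56)*177 = -4 + (-172 + 56)*177 = -4 - 116*177 = -4 - 20532 = -20536)
N - 1*393136 = -20536 - 1*393136 = -20536 - 393136 = -413672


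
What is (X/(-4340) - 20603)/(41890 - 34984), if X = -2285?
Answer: -17882947/5994408 ≈ -2.9833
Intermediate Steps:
(X/(-4340) - 20603)/(41890 - 34984) = (-2285/(-4340) - 20603)/(41890 - 34984) = (-2285*(-1/4340) - 20603)/6906 = (457/868 - 20603)*(1/6906) = -17882947/868*1/6906 = -17882947/5994408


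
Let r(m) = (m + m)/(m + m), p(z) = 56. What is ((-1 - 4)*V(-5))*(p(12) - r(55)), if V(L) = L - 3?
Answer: 2200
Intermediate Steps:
V(L) = -3 + L
r(m) = 1 (r(m) = (2*m)/((2*m)) = (2*m)*(1/(2*m)) = 1)
((-1 - 4)*V(-5))*(p(12) - r(55)) = ((-1 - 4)*(-3 - 5))*(56 - 1*1) = (-5*(-8))*(56 - 1) = 40*55 = 2200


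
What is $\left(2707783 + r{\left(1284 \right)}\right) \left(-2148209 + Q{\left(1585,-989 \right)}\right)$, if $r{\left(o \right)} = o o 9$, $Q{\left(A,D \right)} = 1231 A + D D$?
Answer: $13704006194289$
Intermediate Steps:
$Q{\left(A,D \right)} = D^{2} + 1231 A$ ($Q{\left(A,D \right)} = 1231 A + D^{2} = D^{2} + 1231 A$)
$r{\left(o \right)} = 9 o^{2}$ ($r{\left(o \right)} = o^{2} \cdot 9 = 9 o^{2}$)
$\left(2707783 + r{\left(1284 \right)}\right) \left(-2148209 + Q{\left(1585,-989 \right)}\right) = \left(2707783 + 9 \cdot 1284^{2}\right) \left(-2148209 + \left(\left(-989\right)^{2} + 1231 \cdot 1585\right)\right) = \left(2707783 + 9 \cdot 1648656\right) \left(-2148209 + \left(978121 + 1951135\right)\right) = \left(2707783 + 14837904\right) \left(-2148209 + 2929256\right) = 17545687 \cdot 781047 = 13704006194289$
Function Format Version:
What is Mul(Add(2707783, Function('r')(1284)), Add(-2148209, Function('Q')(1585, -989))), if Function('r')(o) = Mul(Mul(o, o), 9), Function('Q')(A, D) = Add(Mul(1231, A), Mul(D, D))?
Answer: 13704006194289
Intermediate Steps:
Function('Q')(A, D) = Add(Pow(D, 2), Mul(1231, A)) (Function('Q')(A, D) = Add(Mul(1231, A), Pow(D, 2)) = Add(Pow(D, 2), Mul(1231, A)))
Function('r')(o) = Mul(9, Pow(o, 2)) (Function('r')(o) = Mul(Pow(o, 2), 9) = Mul(9, Pow(o, 2)))
Mul(Add(2707783, Function('r')(1284)), Add(-2148209, Function('Q')(1585, -989))) = Mul(Add(2707783, Mul(9, Pow(1284, 2))), Add(-2148209, Add(Pow(-989, 2), Mul(1231, 1585)))) = Mul(Add(2707783, Mul(9, 1648656)), Add(-2148209, Add(978121, 1951135))) = Mul(Add(2707783, 14837904), Add(-2148209, 2929256)) = Mul(17545687, 781047) = 13704006194289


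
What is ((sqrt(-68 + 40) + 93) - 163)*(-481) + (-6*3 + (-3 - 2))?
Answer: 33647 - 962*I*sqrt(7) ≈ 33647.0 - 2545.2*I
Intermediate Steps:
((sqrt(-68 + 40) + 93) - 163)*(-481) + (-6*3 + (-3 - 2)) = ((sqrt(-28) + 93) - 163)*(-481) + (-6*3 - 5) = ((2*I*sqrt(7) + 93) - 163)*(-481) + (-18 - 5) = ((93 + 2*I*sqrt(7)) - 163)*(-481) - 23 = (-70 + 2*I*sqrt(7))*(-481) - 23 = (33670 - 962*I*sqrt(7)) - 23 = 33647 - 962*I*sqrt(7)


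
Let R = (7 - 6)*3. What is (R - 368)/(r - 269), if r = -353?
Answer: 365/622 ≈ 0.58682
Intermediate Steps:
R = 3 (R = 1*3 = 3)
(R - 368)/(r - 269) = (3 - 368)/(-353 - 269) = -365/(-622) = -365*(-1/622) = 365/622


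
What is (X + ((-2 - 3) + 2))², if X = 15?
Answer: 144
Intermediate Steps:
(X + ((-2 - 3) + 2))² = (15 + ((-2 - 3) + 2))² = (15 + (-5 + 2))² = (15 - 3)² = 12² = 144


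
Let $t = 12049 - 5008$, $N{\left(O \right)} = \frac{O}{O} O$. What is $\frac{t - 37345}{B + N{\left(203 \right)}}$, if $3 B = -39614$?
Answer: $\frac{90912}{39005} \approx 2.3308$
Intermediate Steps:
$B = - \frac{39614}{3}$ ($B = \frac{1}{3} \left(-39614\right) = - \frac{39614}{3} \approx -13205.0$)
$N{\left(O \right)} = O$ ($N{\left(O \right)} = 1 O = O$)
$t = 7041$ ($t = 12049 - 5008 = 7041$)
$\frac{t - 37345}{B + N{\left(203 \right)}} = \frac{7041 - 37345}{- \frac{39614}{3} + 203} = - \frac{30304}{- \frac{39005}{3}} = \left(-30304\right) \left(- \frac{3}{39005}\right) = \frac{90912}{39005}$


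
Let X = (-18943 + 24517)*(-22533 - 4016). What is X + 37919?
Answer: -147946207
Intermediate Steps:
X = -147984126 (X = 5574*(-26549) = -147984126)
X + 37919 = -147984126 + 37919 = -147946207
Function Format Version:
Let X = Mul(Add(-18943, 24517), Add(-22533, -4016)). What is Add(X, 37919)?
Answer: -147946207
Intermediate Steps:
X = -147984126 (X = Mul(5574, -26549) = -147984126)
Add(X, 37919) = Add(-147984126, 37919) = -147946207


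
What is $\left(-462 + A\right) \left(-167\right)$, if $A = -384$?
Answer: $141282$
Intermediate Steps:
$\left(-462 + A\right) \left(-167\right) = \left(-462 - 384\right) \left(-167\right) = \left(-846\right) \left(-167\right) = 141282$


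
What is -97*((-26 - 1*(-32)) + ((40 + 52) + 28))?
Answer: -12222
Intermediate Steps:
-97*((-26 - 1*(-32)) + ((40 + 52) + 28)) = -97*((-26 + 32) + (92 + 28)) = -97*(6 + 120) = -97*126 = -12222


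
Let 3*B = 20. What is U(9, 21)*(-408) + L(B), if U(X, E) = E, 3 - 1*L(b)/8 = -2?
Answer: -8528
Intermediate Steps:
B = 20/3 (B = (1/3)*20 = 20/3 ≈ 6.6667)
L(b) = 40 (L(b) = 24 - 8*(-2) = 24 + 16 = 40)
U(9, 21)*(-408) + L(B) = 21*(-408) + 40 = -8568 + 40 = -8528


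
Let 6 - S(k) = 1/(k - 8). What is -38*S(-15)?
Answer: -5282/23 ≈ -229.65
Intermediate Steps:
S(k) = 6 - 1/(-8 + k) (S(k) = 6 - 1/(k - 8) = 6 - 1/(-8 + k))
-38*S(-15) = -38*(-49 + 6*(-15))/(-8 - 15) = -38*(-49 - 90)/(-23) = -(-38)*(-139)/23 = -38*139/23 = -5282/23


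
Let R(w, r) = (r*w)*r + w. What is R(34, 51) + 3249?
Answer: 91717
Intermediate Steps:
R(w, r) = w + w*r² (R(w, r) = w*r² + w = w + w*r²)
R(34, 51) + 3249 = 34*(1 + 51²) + 3249 = 34*(1 + 2601) + 3249 = 34*2602 + 3249 = 88468 + 3249 = 91717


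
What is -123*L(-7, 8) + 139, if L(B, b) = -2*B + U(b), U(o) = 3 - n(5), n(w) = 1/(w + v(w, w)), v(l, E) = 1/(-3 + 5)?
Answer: -21226/11 ≈ -1929.6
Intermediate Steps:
v(l, E) = ½ (v(l, E) = 1/2 = ½)
n(w) = 1/(½ + w) (n(w) = 1/(w + ½) = 1/(½ + w))
U(o) = 31/11 (U(o) = 3 - 2/(1 + 2*5) = 3 - 2/(1 + 10) = 3 - 2/11 = 31/11)
L(B, b) = 31/11 - 2*B (L(B, b) = -2*B + 31/11 = 31/11 - 2*B)
-123*L(-7, 8) + 139 = -123*(31/11 - 2*(-7)) + 139 = -123*(31/11 + 14) + 139 = -123*185/11 + 139 = -22755/11 + 139 = -21226/11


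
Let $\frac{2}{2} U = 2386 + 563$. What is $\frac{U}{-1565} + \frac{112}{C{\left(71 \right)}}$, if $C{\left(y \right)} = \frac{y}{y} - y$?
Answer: $- \frac{5453}{1565} \approx -3.4843$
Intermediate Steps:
$U = 2949$ ($U = 2386 + 563 = 2949$)
$C{\left(y \right)} = 1 - y$
$\frac{U}{-1565} + \frac{112}{C{\left(71 \right)}} = \frac{2949}{-1565} + \frac{112}{1 - 71} = 2949 \left(- \frac{1}{1565}\right) + \frac{112}{1 - 71} = - \frac{2949}{1565} + \frac{112}{-70} = - \frac{2949}{1565} + 112 \left(- \frac{1}{70}\right) = - \frac{2949}{1565} - \frac{8}{5} = - \frac{5453}{1565}$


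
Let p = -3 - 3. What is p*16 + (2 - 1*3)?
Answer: -97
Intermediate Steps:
p = -6
p*16 + (2 - 1*3) = -6*16 + (2 - 1*3) = -96 + (2 - 3) = -96 - 1 = -97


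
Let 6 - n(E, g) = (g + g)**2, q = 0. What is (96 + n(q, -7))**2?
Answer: 8836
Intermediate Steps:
n(E, g) = 6 - 4*g**2 (n(E, g) = 6 - (g + g)**2 = 6 - (2*g)**2 = 6 - 4*g**2)
(96 + n(q, -7))**2 = (96 + (6 - 4*(-7)**2))**2 = (96 + (6 - 4*49))**2 = (96 + (6 - 196))**2 = (96 - 190)**2 = (-94)**2 = 8836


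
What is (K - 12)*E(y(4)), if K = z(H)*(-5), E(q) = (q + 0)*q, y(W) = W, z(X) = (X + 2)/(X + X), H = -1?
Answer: -152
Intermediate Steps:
z(X) = (2 + X)/(2*X) (z(X) = (2 + X)/((2*X)) = (2 + X)*(1/(2*X)) = (2 + X)/(2*X))
E(q) = q² (E(q) = q*q = q²)
K = 5/2 (K = ((½)*(2 - 1)/(-1))*(-5) = ((½)*(-1)*1)*(-5) = -½*(-5) = 5/2 ≈ 2.5000)
(K - 12)*E(y(4)) = (5/2 - 12)*4² = -19/2*16 = -152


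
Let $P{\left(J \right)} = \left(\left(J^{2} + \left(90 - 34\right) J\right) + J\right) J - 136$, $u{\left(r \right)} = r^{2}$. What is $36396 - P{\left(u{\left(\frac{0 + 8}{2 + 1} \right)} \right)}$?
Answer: $\frac{24268436}{729} \approx 33290.0$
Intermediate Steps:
$P{\left(J \right)} = -136 + J \left(J^{2} + 57 J\right)$ ($P{\left(J \right)} = \left(\left(J^{2} + \left(90 - 34\right) J\right) + J\right) J - 136 = \left(\left(J^{2} + 56 J\right) + J\right) J - 136 = \left(J^{2} + 57 J\right) J - 136 = J \left(J^{2} + 57 J\right) - 136 = -136 + J \left(J^{2} + 57 J\right)$)
$36396 - P{\left(u{\left(\frac{0 + 8}{2 + 1} \right)} \right)} = 36396 - \left(-136 + \left(\left(\frac{0 + 8}{2 + 1}\right)^{2}\right)^{3} + 57 \left(\left(\frac{0 + 8}{2 + 1}\right)^{2}\right)^{2}\right) = 36396 - \left(-136 + \left(\left(\frac{8}{3}\right)^{2}\right)^{3} + 57 \left(\left(\frac{8}{3}\right)^{2}\right)^{2}\right) = 36396 - \left(-136 + \left(\frac{64}{9}\right)^{3} + 57 \left(\frac{64}{9}\right)^{2}\right) = 36396 - \left(-136 + \frac{262144}{729} + 57 \cdot \frac{4096}{81}\right) = 36396 - \left(-136 + \frac{262144}{729} + \frac{77824}{27}\right) = 36396 - \frac{2264248}{729} = \frac{24268436}{729}$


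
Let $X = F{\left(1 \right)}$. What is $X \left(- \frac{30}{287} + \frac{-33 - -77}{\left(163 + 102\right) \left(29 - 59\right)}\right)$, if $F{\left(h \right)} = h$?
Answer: $- \frac{125564}{1140825} \approx -0.11006$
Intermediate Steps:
$X = 1$
$X \left(- \frac{30}{287} + \frac{-33 - -77}{\left(163 + 102\right) \left(29 - 59\right)}\right) = 1 \left(- \frac{30}{287} + \frac{-33 - -77}{\left(163 + 102\right) \left(29 - 59\right)}\right) = 1 \left(\left(-30\right) \frac{1}{287} + \frac{-33 + 77}{265 \left(-30\right)}\right) = 1 \left(- \frac{30}{287} + \frac{44}{-7950}\right) = 1 \left(- \frac{30}{287} + 44 \left(- \frac{1}{7950}\right)\right) = 1 \left(- \frac{30}{287} - \frac{22}{3975}\right) = 1 \left(- \frac{125564}{1140825}\right) = - \frac{125564}{1140825}$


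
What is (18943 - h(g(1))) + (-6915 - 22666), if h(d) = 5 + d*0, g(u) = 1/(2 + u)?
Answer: -10643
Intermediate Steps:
h(d) = 5 (h(d) = 5 + 0 = 5)
(18943 - h(g(1))) + (-6915 - 22666) = (18943 - 1*5) + (-6915 - 22666) = (18943 - 5) - 29581 = 18938 - 29581 = -10643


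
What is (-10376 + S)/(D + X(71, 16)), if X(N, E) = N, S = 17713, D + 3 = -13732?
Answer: -7337/13664 ≈ -0.53696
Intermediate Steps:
D = -13735 (D = -3 - 13732 = -13735)
(-10376 + S)/(D + X(71, 16)) = (-10376 + 17713)/(-13735 + 71) = 7337/(-13664) = 7337*(-1/13664) = -7337/13664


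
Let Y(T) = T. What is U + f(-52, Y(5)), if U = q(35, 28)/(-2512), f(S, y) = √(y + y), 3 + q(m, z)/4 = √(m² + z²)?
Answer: 3/628 + √10 - 7*√41/628 ≈ 3.0957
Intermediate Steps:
q(m, z) = -12 + 4*√(m² + z²)
f(S, y) = √2*√y (f(S, y) = √(2*y) = √2*√y)
U = 3/628 - 7*√41/628 (U = (-12 + 4*√(35² + 28²))/(-2512) = (-12 + 4*√(1225 + 784))*(-1/2512) = (-12 + 4*√2009)*(-1/2512) = (-12 + 4*(7*√41))*(-1/2512) = (-12 + 28*√41)*(-1/2512) = 3/628 - 7*√41/628 ≈ -0.066595)
U + f(-52, Y(5)) = (3/628 - 7*√41/628) + √2*√5 = (3/628 - 7*√41/628) + √10 = 3/628 + √10 - 7*√41/628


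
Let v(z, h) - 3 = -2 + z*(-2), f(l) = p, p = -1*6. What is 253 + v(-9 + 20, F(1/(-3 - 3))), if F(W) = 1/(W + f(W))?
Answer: 232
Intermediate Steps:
p = -6
f(l) = -6
F(W) = 1/(-6 + W) (F(W) = 1/(W - 6) = 1/(-6 + W))
v(z, h) = 1 - 2*z (v(z, h) = 3 + (-2 + z*(-2)) = 3 + (-2 - 2*z) = 1 - 2*z)
253 + v(-9 + 20, F(1/(-3 - 3))) = 253 + (1 - 2*(-9 + 20)) = 253 + (1 - 2*11) = 253 + (1 - 22) = 253 - 21 = 232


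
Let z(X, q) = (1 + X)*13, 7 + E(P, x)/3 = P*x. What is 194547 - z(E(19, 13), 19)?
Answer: 185174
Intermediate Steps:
E(P, x) = -21 + 3*P*x (E(P, x) = -21 + 3*(P*x) = -21 + 3*P*x)
z(X, q) = 13 + 13*X
194547 - z(E(19, 13), 19) = 194547 - (13 + 13*(-21 + 3*19*13)) = 194547 - (13 + 13*(-21 + 741)) = 194547 - (13 + 13*720) = 194547 - (13 + 9360) = 194547 - 1*9373 = 194547 - 9373 = 185174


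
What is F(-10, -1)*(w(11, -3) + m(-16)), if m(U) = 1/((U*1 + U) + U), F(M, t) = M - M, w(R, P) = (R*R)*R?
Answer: 0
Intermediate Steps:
w(R, P) = R**3 (w(R, P) = R**2*R = R**3)
F(M, t) = 0
m(U) = 1/(3*U) (m(U) = 1/((U + U) + U) = 1/(2*U + U) = 1/(3*U))
F(-10, -1)*(w(11, -3) + m(-16)) = 0*(11**3 + (1/3)/(-16)) = 0*(1331 + (1/3)*(-1/16)) = 0*(1331 - 1/48) = 0*(63887/48) = 0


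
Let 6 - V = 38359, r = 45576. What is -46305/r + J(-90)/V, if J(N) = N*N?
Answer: -79448195/64739864 ≈ -1.2272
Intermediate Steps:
V = -38353 (V = 6 - 1*38359 = 6 - 38359 = -38353)
J(N) = N**2
-46305/r + J(-90)/V = -46305/45576 + (-90)**2/(-38353) = -46305*1/45576 + 8100*(-1/38353) = -1715/1688 - 8100/38353 = -79448195/64739864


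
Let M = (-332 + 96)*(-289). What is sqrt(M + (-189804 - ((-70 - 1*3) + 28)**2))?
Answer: 5*I*sqrt(4945) ≈ 351.6*I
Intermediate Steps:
M = 68204 (M = -236*(-289) = 68204)
sqrt(M + (-189804 - ((-70 - 1*3) + 28)**2)) = sqrt(68204 + (-189804 - ((-70 - 1*3) + 28)**2)) = sqrt(68204 + (-189804 - ((-70 - 3) + 28)**2)) = sqrt(68204 + (-189804 - (-73 + 28)**2)) = sqrt(68204 + (-189804 - 1*(-45)**2)) = sqrt(68204 + (-189804 - 1*2025)) = sqrt(68204 + (-189804 - 2025)) = sqrt(68204 - 191829) = sqrt(-123625) = 5*I*sqrt(4945)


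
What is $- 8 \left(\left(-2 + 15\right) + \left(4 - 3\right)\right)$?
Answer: $-112$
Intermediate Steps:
$- 8 \left(\left(-2 + 15\right) + \left(4 - 3\right)\right) = - 8 \left(13 + 1\right) = \left(-8\right) 14 = -112$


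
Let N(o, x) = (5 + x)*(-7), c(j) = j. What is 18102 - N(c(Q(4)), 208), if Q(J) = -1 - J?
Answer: 19593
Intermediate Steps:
N(o, x) = -35 - 7*x
18102 - N(c(Q(4)), 208) = 18102 - (-35 - 7*208) = 18102 - (-35 - 1456) = 18102 - 1*(-1491) = 18102 + 1491 = 19593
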